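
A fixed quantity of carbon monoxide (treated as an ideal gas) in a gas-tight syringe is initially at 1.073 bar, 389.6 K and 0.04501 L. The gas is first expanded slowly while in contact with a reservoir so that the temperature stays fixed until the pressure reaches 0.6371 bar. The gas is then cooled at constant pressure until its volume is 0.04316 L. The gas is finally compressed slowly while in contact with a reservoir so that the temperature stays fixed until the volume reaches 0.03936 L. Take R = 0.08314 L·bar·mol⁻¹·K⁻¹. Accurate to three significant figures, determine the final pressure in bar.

T constant ⇒ Boyle's law P V = const: T₂ = T₁; V₂ = V₁·(P₁/P₂) = 0.07581 L.
Isobaric, so V/T is constant: P₃ = P₂; T₃ = T₂·(V₃/V₂) = 221.8 K.
Isothermal, so P V is constant: T₄ = T₃; P₄ = P₃·(V₃/V₄) = 0.6986 bar.

P₄ ≈ 0.699 bar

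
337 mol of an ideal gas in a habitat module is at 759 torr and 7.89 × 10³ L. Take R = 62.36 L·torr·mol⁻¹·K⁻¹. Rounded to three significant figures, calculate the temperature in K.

T ≈ 285 K

PV = nRT ⇒ T = PV/(nR) = (759 × 7.89e+03) / (337 × 62.36)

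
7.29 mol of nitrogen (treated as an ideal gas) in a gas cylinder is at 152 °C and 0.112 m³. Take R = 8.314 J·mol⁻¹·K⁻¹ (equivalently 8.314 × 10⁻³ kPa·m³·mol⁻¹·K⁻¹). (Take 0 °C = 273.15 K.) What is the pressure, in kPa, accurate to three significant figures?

P ≈ 230 kPa

Convert: T = 425.15 K.
PV = nRT ⇒ P = nRT/V = (7.29 × 8.314 × 10⁻³ × 425.15) / 0.112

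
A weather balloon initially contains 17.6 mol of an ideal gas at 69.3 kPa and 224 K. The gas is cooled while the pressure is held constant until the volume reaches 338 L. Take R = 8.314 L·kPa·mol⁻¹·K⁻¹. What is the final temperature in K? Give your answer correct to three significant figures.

From PV = nRT: V₁ = nRT₁/P₁ = 473.0 L.
P constant ⇒ V ∝ T: P₂ = P₁; T₂ = T₁·(V₂/V₁) = 160.1 K.

T₂ ≈ 160 K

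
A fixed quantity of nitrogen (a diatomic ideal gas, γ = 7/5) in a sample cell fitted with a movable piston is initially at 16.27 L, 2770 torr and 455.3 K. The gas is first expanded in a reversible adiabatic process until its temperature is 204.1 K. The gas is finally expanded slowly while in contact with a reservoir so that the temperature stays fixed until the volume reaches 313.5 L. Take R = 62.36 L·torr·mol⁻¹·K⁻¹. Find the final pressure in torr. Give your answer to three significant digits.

Adiabatic (γ = 7/5), T V^(γ−1) and P V^γ constant: P₂ = P₁·(T₂/T₁)^(γ/(γ−1)) = 167.1 torr; V₂ = V₁·(T₁/T₂)^(1/(γ−1)) = 120.9 L.
T constant ⇒ Boyle's law P V = const: T₃ = T₂; P₃ = P₂·(V₂/V₃) = 64.44 torr.

P₃ ≈ 64.4 torr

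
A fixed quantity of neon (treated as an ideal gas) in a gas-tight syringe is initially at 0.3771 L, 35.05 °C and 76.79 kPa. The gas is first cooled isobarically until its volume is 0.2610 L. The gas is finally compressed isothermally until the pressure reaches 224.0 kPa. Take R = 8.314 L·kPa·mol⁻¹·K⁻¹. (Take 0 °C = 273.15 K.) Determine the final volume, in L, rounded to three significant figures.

V₃ ≈ 0.0895 L

Convert: T₁ = 308.2 K.
Isobaric, so V/T is constant: P₂ = P₁; T₂ = T₁·(V₂/V₁) = 213.3 K.
Isothermal, so P V is constant: T₃ = T₂; V₃ = V₂·(P₂/P₃) = 0.08947 L.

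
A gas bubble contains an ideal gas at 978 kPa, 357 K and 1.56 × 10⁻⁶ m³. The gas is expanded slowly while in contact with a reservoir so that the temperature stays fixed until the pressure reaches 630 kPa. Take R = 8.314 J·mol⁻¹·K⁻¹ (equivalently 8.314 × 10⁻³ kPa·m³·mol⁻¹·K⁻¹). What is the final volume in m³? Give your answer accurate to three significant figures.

V₂ ≈ 2.42e-06 m³

T constant ⇒ Boyle's law P V = const: T₂ = T₁; V₂ = V₁·(P₁/P₂) = 2.422e-06 m³.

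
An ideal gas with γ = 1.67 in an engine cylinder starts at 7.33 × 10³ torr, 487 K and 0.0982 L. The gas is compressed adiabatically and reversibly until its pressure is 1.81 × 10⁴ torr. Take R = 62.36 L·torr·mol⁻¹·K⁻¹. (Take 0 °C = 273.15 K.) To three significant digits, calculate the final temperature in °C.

T₂ ≈ 427 °C

Adiabatic (γ = 1.67), T V^(γ−1) and P V^γ constant: T₂ = T₁·(P₂/P₁)^((γ−1)/γ) = 699.9 K; V₂ = V₁·(P₁/P₂)^(1/γ) = 0.05715 L.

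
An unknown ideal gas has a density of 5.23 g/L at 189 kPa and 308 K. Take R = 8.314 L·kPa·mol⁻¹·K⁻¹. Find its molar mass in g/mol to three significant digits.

M ≈ 70.9 g/mol

ρ = PM/(RT) ⇒ M = ρRT/P = (5.23 × 8.314 × 308.0) / 189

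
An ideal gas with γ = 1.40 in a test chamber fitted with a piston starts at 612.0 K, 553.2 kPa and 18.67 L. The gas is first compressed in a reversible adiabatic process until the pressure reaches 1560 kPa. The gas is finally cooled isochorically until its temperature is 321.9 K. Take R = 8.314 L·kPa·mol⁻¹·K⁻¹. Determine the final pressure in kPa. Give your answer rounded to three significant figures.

Reversible adiabatic, γ = 1.40: T₂ = T₁·(P₂/P₁)^((γ−1)/γ) = 823.0 K; V₂ = V₁·(P₁/P₂)^(1/γ) = 8.903 L.
Isochoric, so P/T is constant: V₃ = V₂; P₃ = P₂·(T₃/T₂) = 610.2 kPa.

P₃ ≈ 610 kPa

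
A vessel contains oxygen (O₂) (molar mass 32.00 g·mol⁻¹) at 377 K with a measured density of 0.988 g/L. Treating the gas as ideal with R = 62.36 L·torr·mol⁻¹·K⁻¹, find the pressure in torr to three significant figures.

P ≈ 726 torr

ρ = PM/(RT) ⇒ P = ρRT/M = (0.988 × 62.36 × 377.0) / 32.00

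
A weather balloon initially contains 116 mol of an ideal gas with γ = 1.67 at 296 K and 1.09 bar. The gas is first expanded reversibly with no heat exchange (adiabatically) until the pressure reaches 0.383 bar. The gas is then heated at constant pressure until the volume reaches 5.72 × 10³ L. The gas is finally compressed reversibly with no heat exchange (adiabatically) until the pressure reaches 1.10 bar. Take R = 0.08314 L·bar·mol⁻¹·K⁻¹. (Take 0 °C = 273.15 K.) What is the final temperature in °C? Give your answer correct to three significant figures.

From PV = nRT: V₁ = nRT₁/P₁ = 2619 L.
Adiabatic (γ = 1.67), T V^(γ−1) and P V^γ constant: T₂ = T₁·(P₂/P₁)^((γ−1)/γ) = 194.6 K; V₂ = V₁·(P₁/P₂)^(1/γ) = 4899 L.
P constant ⇒ V ∝ T: P₃ = P₂; T₃ = T₂·(V₃/V₂) = 227.2 K.
Reversible adiabatic, γ = 1.67: T₄ = T₃·(P₄/P₃)^((γ−1)/γ) = 346.9 K; V₄ = V₃·(P₃/P₄)^(1/γ) = 3041 L.

T₄ ≈ 73.7 °C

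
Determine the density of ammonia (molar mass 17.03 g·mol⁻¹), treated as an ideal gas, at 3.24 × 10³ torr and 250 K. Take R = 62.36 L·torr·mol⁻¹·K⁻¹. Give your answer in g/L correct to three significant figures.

ρ ≈ 3.54 g/L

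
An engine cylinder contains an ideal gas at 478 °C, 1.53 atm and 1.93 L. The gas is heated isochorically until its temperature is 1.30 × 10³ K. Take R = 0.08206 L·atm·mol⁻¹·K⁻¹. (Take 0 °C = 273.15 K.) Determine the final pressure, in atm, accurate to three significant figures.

P₂ ≈ 2.65 atm

Convert: T₁ = 751.1 K.
Isochoric, so P/T is constant: V₂ = V₁; P₂ = P₁·(T₂/T₁) = 2.648 atm.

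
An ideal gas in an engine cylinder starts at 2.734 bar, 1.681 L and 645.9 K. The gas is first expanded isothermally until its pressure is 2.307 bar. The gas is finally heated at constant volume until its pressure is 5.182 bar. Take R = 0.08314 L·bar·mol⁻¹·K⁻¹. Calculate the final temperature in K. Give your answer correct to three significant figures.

T constant ⇒ Boyle's law P V = const: T₂ = T₁; V₂ = V₁·(P₁/P₂) = 1.992 L.
Isochoric, so P/T is constant: V₃ = V₂; T₃ = T₂·(P₃/P₂) = 1451 K.

T₃ ≈ 1.45e+03 K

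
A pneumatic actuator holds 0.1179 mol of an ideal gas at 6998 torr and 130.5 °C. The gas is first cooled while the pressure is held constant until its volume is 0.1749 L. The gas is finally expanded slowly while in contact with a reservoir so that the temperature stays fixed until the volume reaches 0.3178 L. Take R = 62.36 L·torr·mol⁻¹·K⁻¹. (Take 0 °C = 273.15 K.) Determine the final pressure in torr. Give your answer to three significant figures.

P₃ ≈ 3.85e+03 torr

Convert: T₁ = 403.6 K.
From PV = nRT: V₁ = nRT₁/P₁ = 0.4241 L.
Isobaric, so V/T is constant: P₂ = P₁; T₂ = T₁·(V₂/V₁) = 166.5 K.
Isothermal, so P V is constant: T₃ = T₂; P₃ = P₂·(V₂/V₃) = 3851 torr.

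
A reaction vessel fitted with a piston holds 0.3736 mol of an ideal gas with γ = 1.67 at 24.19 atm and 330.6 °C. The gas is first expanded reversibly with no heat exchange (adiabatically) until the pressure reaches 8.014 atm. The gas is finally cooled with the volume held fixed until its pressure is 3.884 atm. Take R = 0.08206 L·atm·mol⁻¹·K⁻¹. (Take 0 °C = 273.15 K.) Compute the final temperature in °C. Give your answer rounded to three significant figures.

Convert: T₁ = 603.8 K.
From PV = nRT: V₁ = nRT₁/P₁ = 0.7652 L.
Adiabatic (γ = 1.67), T V^(γ−1) and P V^γ constant: T₂ = T₁·(P₂/P₁)^((γ−1)/γ) = 387.6 K; V₂ = V₁·(P₁/P₂)^(1/γ) = 1.483 L.
V constant ⇒ P ∝ T: V₃ = V₂; T₃ = T₂·(P₃/P₂) = 187.8 K.

T₃ ≈ -85.3 °C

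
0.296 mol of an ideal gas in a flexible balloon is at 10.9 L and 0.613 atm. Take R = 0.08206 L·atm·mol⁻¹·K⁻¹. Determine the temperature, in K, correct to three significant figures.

T ≈ 275 K

PV = nRT ⇒ T = PV/(nR) = (0.613 × 10.9) / (0.296 × 0.08206)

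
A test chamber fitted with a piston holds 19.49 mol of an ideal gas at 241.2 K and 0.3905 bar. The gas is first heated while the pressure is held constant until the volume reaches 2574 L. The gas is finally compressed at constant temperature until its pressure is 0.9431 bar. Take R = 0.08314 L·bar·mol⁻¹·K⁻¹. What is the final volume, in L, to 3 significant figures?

From PV = nRT: V₁ = nRT₁/P₁ = 1001 L.
P constant ⇒ V ∝ T: P₂ = P₁; T₂ = T₁·(V₂/V₁) = 620.3 K.
T constant ⇒ Boyle's law P V = const: T₃ = T₂; V₃ = V₂·(P₂/P₃) = 1066 L.

V₃ ≈ 1.07e+03 L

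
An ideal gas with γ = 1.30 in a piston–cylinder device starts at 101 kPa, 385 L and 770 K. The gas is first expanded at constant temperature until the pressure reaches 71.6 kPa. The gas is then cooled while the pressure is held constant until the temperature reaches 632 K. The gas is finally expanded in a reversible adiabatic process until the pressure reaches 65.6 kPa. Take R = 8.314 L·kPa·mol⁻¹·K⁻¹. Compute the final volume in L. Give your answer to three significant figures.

T constant ⇒ Boyle's law P V = const: T₂ = T₁; V₂ = V₁·(P₁/P₂) = 543.1 L.
Isobaric, so V/T is constant: P₃ = P₂; V₃ = V₂·(T₃/T₂) = 445.8 L.
Adiabatic (γ = 1.30), T V^(γ−1) and P V^γ constant: T₄ = T₃·(P₄/P₃)^((γ−1)/γ) = 619.4 K; V₄ = V₃·(P₃/P₄)^(1/γ) = 476.8 L.

V₄ ≈ 477 L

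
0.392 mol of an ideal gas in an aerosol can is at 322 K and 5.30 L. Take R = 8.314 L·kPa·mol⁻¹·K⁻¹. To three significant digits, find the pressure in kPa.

PV = nRT ⇒ P = nRT/V = (0.392 × 8.314 × 322) / 5.30

P ≈ 198 kPa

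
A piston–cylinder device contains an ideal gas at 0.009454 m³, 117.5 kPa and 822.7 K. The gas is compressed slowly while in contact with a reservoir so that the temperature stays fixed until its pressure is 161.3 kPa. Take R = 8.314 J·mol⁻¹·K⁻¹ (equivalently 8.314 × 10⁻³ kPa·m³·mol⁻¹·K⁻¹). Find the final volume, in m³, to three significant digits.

Isothermal, so P V is constant: T₂ = T₁; V₂ = V₁·(P₁/P₂) = 0.006887 m³.

V₂ ≈ 0.00689 m³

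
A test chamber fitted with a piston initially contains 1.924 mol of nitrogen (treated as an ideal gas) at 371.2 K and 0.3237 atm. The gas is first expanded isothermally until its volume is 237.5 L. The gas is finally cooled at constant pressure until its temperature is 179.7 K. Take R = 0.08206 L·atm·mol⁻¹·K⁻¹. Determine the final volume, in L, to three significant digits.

From PV = nRT: V₁ = nRT₁/P₁ = 181.1 L.
T constant ⇒ Boyle's law P V = const: T₂ = T₁; P₂ = P₁·(V₁/V₂) = 0.2468 atm.
Isobaric, so V/T is constant: P₃ = P₂; V₃ = V₂·(T₃/T₂) = 115.0 L.

V₃ ≈ 115 L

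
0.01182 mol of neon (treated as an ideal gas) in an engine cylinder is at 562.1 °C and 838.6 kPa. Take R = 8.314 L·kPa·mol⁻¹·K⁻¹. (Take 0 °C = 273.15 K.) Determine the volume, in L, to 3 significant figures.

Convert: T = 835.25 K.
PV = nRT ⇒ V = nRT/P = (0.01182 × 8.314 × 835.25) / 838.6

V ≈ 0.0979 L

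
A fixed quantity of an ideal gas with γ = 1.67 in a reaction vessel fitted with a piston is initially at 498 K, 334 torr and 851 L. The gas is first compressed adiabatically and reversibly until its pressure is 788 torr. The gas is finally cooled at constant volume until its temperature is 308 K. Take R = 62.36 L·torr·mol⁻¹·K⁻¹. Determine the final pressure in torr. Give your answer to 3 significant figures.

Reversible adiabatic, γ = 1.67: T₂ = T₁·(P₂/P₁)^((γ−1)/γ) = 702.7 K; V₂ = V₁·(P₁/P₂)^(1/γ) = 509.0 L.
V constant ⇒ P ∝ T: V₃ = V₂; P₃ = P₂·(T₃/T₂) = 345.4 torr.

P₃ ≈ 345 torr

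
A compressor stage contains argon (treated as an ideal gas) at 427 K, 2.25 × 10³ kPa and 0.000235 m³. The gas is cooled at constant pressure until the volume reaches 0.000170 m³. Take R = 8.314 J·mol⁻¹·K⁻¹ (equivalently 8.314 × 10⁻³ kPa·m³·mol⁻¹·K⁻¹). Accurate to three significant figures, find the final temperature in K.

T₂ ≈ 309 K

Isobaric, so V/T is constant: P₂ = P₁; T₂ = T₁·(V₂/V₁) = 308.9 K.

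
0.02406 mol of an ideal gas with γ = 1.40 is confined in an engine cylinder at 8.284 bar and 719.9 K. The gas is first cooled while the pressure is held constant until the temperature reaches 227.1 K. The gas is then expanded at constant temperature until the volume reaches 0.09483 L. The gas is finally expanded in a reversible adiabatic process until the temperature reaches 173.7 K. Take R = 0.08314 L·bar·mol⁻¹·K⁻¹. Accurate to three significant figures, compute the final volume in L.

V₄ ≈ 0.185 L

From PV = nRT: V₁ = nRT₁/P₁ = 0.1738 L.
P constant ⇒ V ∝ T: P₂ = P₁; V₂ = V₁·(T₂/T₁) = 0.05484 L.
T constant ⇒ Boyle's law P V = const: T₃ = T₂; P₃ = P₂·(V₂/V₃) = 4.790 bar.
Reversible adiabatic, γ = 1.40: P₄ = P₃·(T₄/T₃)^(γ/(γ−1)) = 1.875 bar; V₄ = V₃·(T₃/T₄)^(1/(γ−1)) = 0.1853 L.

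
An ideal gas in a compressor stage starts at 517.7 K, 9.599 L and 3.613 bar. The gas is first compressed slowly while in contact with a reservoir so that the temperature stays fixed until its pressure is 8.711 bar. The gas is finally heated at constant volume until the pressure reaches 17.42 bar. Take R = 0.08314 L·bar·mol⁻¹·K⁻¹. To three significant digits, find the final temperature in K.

Isothermal, so P V is constant: T₂ = T₁; V₂ = V₁·(P₁/P₂) = 3.981 L.
Isochoric, so P/T is constant: V₃ = V₂; T₃ = T₂·(P₃/P₂) = 1035 K.

T₃ ≈ 1.04e+03 K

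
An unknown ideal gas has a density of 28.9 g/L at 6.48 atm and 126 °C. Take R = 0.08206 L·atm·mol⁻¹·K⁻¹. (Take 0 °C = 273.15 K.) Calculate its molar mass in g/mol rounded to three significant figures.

M ≈ 146 g/mol

ρ = PM/(RT) ⇒ M = ρRT/P = (28.9 × 0.08206 × 399.1) / 6.48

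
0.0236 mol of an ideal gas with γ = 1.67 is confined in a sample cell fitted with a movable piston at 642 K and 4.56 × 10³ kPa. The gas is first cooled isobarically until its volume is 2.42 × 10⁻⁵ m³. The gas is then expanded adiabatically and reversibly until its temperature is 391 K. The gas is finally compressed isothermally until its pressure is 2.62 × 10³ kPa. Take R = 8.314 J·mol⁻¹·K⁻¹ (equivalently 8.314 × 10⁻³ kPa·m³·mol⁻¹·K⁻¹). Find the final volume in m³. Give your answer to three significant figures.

From PV = nRT: V₁ = nRT₁/P₁ = 2.762e-05 m³.
Isobaric, so V/T is constant: P₂ = P₁; T₂ = T₁·(V₂/V₁) = 562.4 K.
Adiabatic (γ = 1.67), T V^(γ−1) and P V^γ constant: P₃ = P₂·(T₃/T₂)^(γ/(γ−1)) = 1843 kPa; V₃ = V₂·(T₂/T₃)^(1/(γ−1)) = 4.164e-05 m³.
T constant ⇒ Boyle's law P V = const: T₄ = T₃; V₄ = V₃·(P₃/P₄) = 2.928e-05 m³.

V₄ ≈ 2.93e-05 m³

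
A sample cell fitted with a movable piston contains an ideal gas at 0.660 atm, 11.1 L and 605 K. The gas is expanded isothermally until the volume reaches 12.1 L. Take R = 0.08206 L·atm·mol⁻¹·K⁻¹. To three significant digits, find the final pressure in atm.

T constant ⇒ Boyle's law P V = const: T₂ = T₁; P₂ = P₁·(V₁/V₂) = 0.6055 atm.

P₂ ≈ 0.605 atm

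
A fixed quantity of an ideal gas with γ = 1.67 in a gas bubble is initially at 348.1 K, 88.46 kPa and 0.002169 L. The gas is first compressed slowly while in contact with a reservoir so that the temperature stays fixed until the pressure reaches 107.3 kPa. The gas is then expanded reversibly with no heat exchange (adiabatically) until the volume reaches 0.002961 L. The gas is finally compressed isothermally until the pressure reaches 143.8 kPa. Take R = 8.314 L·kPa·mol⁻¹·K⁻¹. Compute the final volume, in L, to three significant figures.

Isothermal, so P V is constant: T₂ = T₁; V₂ = V₁·(P₁/P₂) = 0.001788 L.
Reversible adiabatic, γ = 1.67: T₃ = T₂·(V₂/V₃)^(γ−1) = 248.3 K; P₃ = P₂·(V₂/V₃)^γ = 46.22 kPa.
Isothermal, so P V is constant: T₄ = T₃; V₄ = V₃·(P₃/P₄) = 0.0009517 L.

V₄ ≈ 0.000952 L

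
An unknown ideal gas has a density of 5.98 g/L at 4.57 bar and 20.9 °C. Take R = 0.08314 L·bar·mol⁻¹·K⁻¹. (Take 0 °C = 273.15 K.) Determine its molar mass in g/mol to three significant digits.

ρ = PM/(RT) ⇒ M = ρRT/P = (5.98 × 0.08314 × 294.0) / 4.57

M ≈ 32.0 g/mol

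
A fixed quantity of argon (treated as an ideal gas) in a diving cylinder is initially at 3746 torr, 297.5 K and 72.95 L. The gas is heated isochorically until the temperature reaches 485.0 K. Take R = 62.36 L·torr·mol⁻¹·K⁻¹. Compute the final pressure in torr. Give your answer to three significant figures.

P₂ ≈ 6.11e+03 torr

V constant ⇒ P ∝ T: V₂ = V₁; P₂ = P₁·(T₂/T₁) = 6107 torr.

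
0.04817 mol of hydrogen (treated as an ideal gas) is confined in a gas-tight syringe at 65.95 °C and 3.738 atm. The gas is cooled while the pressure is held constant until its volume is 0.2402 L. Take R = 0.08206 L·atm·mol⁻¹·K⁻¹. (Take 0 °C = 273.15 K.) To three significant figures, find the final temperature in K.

T₂ ≈ 227 K

Convert: T₁ = 339.1 K.
From PV = nRT: V₁ = nRT₁/P₁ = 0.3586 L.
P constant ⇒ V ∝ T: P₂ = P₁; T₂ = T₁·(V₂/V₁) = 227.1 K.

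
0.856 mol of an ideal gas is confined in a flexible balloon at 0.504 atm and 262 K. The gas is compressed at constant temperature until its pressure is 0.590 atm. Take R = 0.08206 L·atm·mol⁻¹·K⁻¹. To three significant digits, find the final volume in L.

V₂ ≈ 31.2 L

From PV = nRT: V₁ = nRT₁/P₁ = 36.52 L.
T constant ⇒ Boyle's law P V = const: T₂ = T₁; V₂ = V₁·(P₁/P₂) = 31.19 L.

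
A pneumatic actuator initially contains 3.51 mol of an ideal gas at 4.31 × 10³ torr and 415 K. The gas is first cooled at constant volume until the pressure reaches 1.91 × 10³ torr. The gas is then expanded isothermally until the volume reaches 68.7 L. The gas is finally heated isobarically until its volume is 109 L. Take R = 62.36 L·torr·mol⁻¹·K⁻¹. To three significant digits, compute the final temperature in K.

From PV = nRT: V₁ = nRT₁/P₁ = 21.08 L.
Isochoric, so P/T is constant: V₂ = V₁; T₂ = T₁·(P₂/P₁) = 183.9 K.
T constant ⇒ Boyle's law P V = const: T₃ = T₂; P₃ = P₂·(V₂/V₃) = 586.0 torr.
P constant ⇒ V ∝ T: P₄ = P₃; T₄ = T₃·(V₄/V₃) = 291.8 K.

T₄ ≈ 292 K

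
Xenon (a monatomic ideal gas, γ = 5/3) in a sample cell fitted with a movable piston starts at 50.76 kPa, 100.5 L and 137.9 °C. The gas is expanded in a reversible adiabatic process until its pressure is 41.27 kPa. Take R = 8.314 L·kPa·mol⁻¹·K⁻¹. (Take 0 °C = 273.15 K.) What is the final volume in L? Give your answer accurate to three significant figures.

Convert: T₁ = 411.0 K.
Adiabatic (γ = 5/3), T V^(γ−1) and P V^γ constant: T₂ = T₁·(P₂/P₁)^((γ−1)/γ) = 378.4 K; V₂ = V₁·(P₁/P₂)^(1/γ) = 113.8 L.

V₂ ≈ 114 L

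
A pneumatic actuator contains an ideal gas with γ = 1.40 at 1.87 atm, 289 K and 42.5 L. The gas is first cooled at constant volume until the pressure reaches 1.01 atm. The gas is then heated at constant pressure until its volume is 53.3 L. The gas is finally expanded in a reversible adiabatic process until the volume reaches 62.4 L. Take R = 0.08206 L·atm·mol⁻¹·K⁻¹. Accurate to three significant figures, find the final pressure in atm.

Isochoric, so P/T is constant: V₂ = V₁; T₂ = T₁·(P₂/P₁) = 156.1 K.
Isobaric, so V/T is constant: P₃ = P₂; T₃ = T₂·(V₃/V₂) = 195.8 K.
Reversible adiabatic, γ = 1.40: T₄ = T₃·(V₃/V₄)^(γ−1) = 183.8 K; P₄ = P₃·(V₃/V₄)^γ = 0.8100 atm.

P₄ ≈ 0.810 atm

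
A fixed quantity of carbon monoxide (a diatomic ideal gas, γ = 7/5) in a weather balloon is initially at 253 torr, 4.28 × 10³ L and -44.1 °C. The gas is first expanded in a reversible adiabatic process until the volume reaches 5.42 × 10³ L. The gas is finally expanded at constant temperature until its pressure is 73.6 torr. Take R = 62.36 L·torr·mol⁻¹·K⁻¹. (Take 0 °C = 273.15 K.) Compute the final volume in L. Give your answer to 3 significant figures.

V₃ ≈ 1.34e+04 L

Convert: T₁ = 229.0 K.
Adiabatic (γ = 7/5), T V^(γ−1) and P V^γ constant: T₂ = T₁·(V₁/V₂)^(γ−1) = 208.4 K; P₂ = P₁·(V₁/V₂)^γ = 181.8 torr.
Isothermal, so P V is constant: T₃ = T₂; V₃ = V₂·(P₂/P₃) = 1.339e+04 L.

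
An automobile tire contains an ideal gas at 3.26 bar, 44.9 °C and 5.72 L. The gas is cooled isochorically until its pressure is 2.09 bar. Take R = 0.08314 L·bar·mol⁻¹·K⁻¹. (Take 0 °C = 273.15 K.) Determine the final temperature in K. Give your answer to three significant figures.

Convert: T₁ = 318.0 K.
V constant ⇒ P ∝ T: V₂ = V₁; T₂ = T₁·(P₂/P₁) = 203.9 K.

T₂ ≈ 204 K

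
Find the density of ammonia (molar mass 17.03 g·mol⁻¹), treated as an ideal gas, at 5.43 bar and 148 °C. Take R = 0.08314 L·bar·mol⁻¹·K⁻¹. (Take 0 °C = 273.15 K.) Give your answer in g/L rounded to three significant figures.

ρ = PM/(RT) = (5.43 × 17.03) / (0.08314 × 421.1)

ρ ≈ 2.64 g/L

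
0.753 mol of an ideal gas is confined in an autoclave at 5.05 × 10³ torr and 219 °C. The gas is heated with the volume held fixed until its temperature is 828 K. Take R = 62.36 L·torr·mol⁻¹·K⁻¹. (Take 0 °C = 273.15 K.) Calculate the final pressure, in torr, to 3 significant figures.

P₂ ≈ 8.50e+03 torr

Convert: T₁ = 492.1 K.
From PV = nRT: V₁ = nRT₁/P₁ = 4.576 L.
V constant ⇒ P ∝ T: V₂ = V₁; P₂ = P₁·(T₂/T₁) = 8496 torr.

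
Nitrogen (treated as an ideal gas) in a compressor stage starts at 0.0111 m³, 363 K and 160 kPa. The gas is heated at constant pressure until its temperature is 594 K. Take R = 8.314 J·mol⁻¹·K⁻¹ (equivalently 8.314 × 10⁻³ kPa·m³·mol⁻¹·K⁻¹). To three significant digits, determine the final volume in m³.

Isobaric, so V/T is constant: P₂ = P₁; V₂ = V₁·(T₂/T₁) = 0.01816 m³.

V₂ ≈ 0.0182 m³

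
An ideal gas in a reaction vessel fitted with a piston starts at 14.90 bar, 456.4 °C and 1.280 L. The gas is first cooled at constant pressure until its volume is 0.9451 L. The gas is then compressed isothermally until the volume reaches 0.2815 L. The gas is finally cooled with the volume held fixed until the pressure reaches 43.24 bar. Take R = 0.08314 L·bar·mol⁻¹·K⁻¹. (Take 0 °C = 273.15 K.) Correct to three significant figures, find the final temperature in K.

Convert: T₁ = 729.5 K.
P constant ⇒ V ∝ T: P₂ = P₁; T₂ = T₁·(V₂/V₁) = 538.7 K.
Isothermal, so P V is constant: T₃ = T₂; P₃ = P₂·(V₂/V₃) = 50.02 bar.
V constant ⇒ P ∝ T: V₄ = V₃; T₄ = T₃·(P₄/P₃) = 465.6 K.

T₄ ≈ 466 K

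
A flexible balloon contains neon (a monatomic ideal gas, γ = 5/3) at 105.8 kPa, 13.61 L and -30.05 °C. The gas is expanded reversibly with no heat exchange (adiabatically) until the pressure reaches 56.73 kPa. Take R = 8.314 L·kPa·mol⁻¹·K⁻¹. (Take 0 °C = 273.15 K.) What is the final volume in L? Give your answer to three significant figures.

Convert: T₁ = 243.1 K.
Reversible adiabatic, γ = 5/3: T₂ = T₁·(P₂/P₁)^((γ−1)/γ) = 189.5 K; V₂ = V₁·(P₁/P₂)^(1/γ) = 19.78 L.

V₂ ≈ 19.8 L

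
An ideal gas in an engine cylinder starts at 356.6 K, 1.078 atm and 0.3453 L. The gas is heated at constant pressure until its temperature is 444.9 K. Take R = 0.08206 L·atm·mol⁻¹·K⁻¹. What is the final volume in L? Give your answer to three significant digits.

P constant ⇒ V ∝ T: P₂ = P₁; V₂ = V₁·(T₂/T₁) = 0.4308 L.

V₂ ≈ 0.431 L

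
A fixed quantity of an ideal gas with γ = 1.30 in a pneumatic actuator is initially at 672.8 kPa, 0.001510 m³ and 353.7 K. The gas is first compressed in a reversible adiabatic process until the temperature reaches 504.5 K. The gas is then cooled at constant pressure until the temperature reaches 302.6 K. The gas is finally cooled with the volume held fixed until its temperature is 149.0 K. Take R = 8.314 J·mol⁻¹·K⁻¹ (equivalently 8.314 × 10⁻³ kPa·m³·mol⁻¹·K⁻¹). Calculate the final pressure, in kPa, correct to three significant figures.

P₄ ≈ 1.54e+03 kPa

Adiabatic (γ = 1.30), T V^(γ−1) and P V^γ constant: P₂ = P₁·(T₂/T₁)^(γ/(γ−1)) = 3135 kPa; V₂ = V₁·(T₁/T₂)^(1/(γ−1)) = 0.0004623 m³.
P constant ⇒ V ∝ T: P₃ = P₂; V₃ = V₂·(T₃/T₂) = 0.0002773 m³.
V constant ⇒ P ∝ T: V₄ = V₃; P₄ = P₃·(T₄/T₃) = 1544 kPa.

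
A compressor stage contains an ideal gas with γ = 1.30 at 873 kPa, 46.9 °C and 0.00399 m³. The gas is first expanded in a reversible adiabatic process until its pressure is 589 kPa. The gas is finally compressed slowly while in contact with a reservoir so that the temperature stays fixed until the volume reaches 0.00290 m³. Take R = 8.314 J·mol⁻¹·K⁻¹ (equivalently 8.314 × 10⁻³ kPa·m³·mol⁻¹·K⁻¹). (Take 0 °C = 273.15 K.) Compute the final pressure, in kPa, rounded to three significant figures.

Convert: T₁ = 320.0 K.
Adiabatic (γ = 1.30), T V^(γ−1) and P V^γ constant: T₂ = T₁·(P₂/P₁)^((γ−1)/γ) = 292.3 K; V₂ = V₁·(P₁/P₂)^(1/γ) = 0.005400 m³.
T constant ⇒ Boyle's law P V = const: T₃ = T₂; P₃ = P₂·(V₂/V₃) = 1097 kPa.

P₃ ≈ 1.10e+03 kPa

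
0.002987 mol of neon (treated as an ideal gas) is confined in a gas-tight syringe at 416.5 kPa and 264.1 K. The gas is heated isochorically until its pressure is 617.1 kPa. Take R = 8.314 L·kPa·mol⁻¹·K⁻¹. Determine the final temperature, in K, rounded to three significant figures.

From PV = nRT: V₁ = nRT₁/P₁ = 0.01575 L.
Isochoric, so P/T is constant: V₂ = V₁; T₂ = T₁·(P₂/P₁) = 391.3 K.

T₂ ≈ 391 K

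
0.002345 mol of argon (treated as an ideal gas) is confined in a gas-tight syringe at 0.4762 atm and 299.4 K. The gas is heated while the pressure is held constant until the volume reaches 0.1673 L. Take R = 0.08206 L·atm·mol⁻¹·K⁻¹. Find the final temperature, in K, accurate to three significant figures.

T₂ ≈ 414 K

From PV = nRT: V₁ = nRT₁/P₁ = 0.1210 L.
Isobaric, so V/T is constant: P₂ = P₁; T₂ = T₁·(V₂/V₁) = 414.0 K.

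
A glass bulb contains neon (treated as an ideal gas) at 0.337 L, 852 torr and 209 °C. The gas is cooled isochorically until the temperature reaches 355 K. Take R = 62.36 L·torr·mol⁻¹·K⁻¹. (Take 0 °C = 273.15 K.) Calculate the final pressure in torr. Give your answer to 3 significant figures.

P₂ ≈ 627 torr

Convert: T₁ = 482.1 K.
Isochoric, so P/T is constant: V₂ = V₁; P₂ = P₁·(T₂/T₁) = 627.3 torr.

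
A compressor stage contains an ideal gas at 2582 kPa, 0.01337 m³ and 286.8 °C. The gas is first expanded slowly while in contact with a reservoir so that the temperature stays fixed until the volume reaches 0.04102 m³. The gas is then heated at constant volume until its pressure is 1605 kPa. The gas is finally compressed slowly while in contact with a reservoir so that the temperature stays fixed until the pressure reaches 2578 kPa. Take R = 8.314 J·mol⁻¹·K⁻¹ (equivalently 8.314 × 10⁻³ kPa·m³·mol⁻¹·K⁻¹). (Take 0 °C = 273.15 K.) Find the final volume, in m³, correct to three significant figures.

Convert: T₁ = 560.0 K.
T constant ⇒ Boyle's law P V = const: T₂ = T₁; P₂ = P₁·(V₁/V₂) = 841.6 kPa.
V constant ⇒ P ∝ T: V₃ = V₂; T₃ = T₂·(P₃/P₂) = 1068 K.
Isothermal, so P V is constant: T₄ = T₃; V₄ = V₃·(P₃/P₄) = 0.02554 m³.

V₄ ≈ 0.0255 m³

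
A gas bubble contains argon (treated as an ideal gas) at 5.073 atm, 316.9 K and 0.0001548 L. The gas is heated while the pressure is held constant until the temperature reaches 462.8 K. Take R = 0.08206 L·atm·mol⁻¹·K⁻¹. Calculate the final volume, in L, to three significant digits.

V₂ ≈ 0.000226 L

P constant ⇒ V ∝ T: P₂ = P₁; V₂ = V₁·(T₂/T₁) = 0.0002261 L.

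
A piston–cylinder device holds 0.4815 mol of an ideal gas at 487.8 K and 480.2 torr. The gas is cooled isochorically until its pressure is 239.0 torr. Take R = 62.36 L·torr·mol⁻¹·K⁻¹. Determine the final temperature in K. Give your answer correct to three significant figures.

From PV = nRT: V₁ = nRT₁/P₁ = 30.50 L.
V constant ⇒ P ∝ T: V₂ = V₁; T₂ = T₁·(P₂/P₁) = 242.8 K.

T₂ ≈ 243 K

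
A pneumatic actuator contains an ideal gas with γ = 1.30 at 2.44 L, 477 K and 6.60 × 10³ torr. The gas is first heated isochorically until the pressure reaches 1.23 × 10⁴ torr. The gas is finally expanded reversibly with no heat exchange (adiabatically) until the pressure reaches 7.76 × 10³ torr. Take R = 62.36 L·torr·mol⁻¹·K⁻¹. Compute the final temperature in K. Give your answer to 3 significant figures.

V constant ⇒ P ∝ T: V₂ = V₁; T₂ = T₁·(P₂/P₁) = 889.0 K.
Adiabatic (γ = 1.30), T V^(γ−1) and P V^γ constant: T₃ = T₂·(P₃/P₂)^((γ−1)/γ) = 799.3 K; V₃ = V₂·(P₂/P₃)^(1/γ) = 3.478 L.

T₃ ≈ 799 K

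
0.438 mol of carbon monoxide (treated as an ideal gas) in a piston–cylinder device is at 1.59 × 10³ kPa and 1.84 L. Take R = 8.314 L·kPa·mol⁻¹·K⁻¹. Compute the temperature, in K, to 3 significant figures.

T ≈ 803 K

PV = nRT ⇒ T = PV/(nR) = (1.59e+03 × 1.84) / (0.438 × 8.314)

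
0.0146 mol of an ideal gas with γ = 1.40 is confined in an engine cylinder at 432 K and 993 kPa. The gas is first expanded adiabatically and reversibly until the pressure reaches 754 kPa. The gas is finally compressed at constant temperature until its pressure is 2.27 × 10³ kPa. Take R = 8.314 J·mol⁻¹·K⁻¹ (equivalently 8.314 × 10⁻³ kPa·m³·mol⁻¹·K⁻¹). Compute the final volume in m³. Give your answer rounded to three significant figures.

From PV = nRT: V₁ = nRT₁/P₁ = 5.281e-05 m³.
Adiabatic (γ = 1.40), T V^(γ−1) and P V^γ constant: T₂ = T₁·(P₂/P₁)^((γ−1)/γ) = 399.3 K; V₂ = V₁·(P₁/P₂)^(1/γ) = 6.429e-05 m³.
T constant ⇒ Boyle's law P V = const: T₃ = T₂; V₃ = V₂·(P₂/P₃) = 2.135e-05 m³.

V₃ ≈ 2.14e-05 m³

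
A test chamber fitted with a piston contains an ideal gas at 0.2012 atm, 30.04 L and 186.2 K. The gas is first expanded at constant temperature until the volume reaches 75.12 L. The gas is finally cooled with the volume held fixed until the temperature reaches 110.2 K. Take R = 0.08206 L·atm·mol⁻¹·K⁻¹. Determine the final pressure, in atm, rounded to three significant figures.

Isothermal, so P V is constant: T₂ = T₁; P₂ = P₁·(V₁/V₂) = 0.08046 atm.
Isochoric, so P/T is constant: V₃ = V₂; P₃ = P₂·(T₃/T₂) = 0.04762 atm.

P₃ ≈ 0.0476 atm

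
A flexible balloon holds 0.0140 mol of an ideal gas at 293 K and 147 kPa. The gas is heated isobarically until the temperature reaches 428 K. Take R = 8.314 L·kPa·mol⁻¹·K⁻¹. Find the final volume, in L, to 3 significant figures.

V₂ ≈ 0.339 L

From PV = nRT: V₁ = nRT₁/P₁ = 0.2320 L.
P constant ⇒ V ∝ T: P₂ = P₁; V₂ = V₁·(T₂/T₁) = 0.3389 L.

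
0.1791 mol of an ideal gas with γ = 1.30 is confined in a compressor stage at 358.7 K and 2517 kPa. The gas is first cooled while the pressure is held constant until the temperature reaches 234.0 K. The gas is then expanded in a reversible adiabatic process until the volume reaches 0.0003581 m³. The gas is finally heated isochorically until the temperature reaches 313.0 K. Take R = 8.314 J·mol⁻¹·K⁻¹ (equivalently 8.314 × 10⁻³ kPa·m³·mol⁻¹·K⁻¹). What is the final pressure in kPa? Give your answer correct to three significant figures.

P₄ ≈ 1.30e+03 kPa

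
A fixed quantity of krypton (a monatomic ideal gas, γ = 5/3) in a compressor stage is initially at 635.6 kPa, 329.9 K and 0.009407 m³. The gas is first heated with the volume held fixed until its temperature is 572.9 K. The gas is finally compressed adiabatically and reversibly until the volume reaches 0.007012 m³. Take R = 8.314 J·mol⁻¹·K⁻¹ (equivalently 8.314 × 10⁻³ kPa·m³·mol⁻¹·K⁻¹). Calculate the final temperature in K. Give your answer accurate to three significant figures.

Isochoric, so P/T is constant: V₂ = V₁; P₂ = P₁·(T₂/T₁) = 1104 kPa.
Reversible adiabatic, γ = 5/3: T₃ = T₂·(V₂/V₃)^(γ−1) = 696.9 K; P₃ = P₂·(V₂/V₃)^γ = 1801 kPa.

T₃ ≈ 697 K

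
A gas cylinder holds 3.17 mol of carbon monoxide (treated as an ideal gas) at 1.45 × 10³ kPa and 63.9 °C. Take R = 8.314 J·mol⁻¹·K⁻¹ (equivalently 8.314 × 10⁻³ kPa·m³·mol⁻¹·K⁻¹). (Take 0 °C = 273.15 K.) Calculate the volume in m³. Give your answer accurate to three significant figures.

Convert: T = 337.05 K.
PV = nRT ⇒ V = nRT/P = (3.17 × 8.314 × 10⁻³ × 337.05) / 1.45e+03

V ≈ 0.00613 m³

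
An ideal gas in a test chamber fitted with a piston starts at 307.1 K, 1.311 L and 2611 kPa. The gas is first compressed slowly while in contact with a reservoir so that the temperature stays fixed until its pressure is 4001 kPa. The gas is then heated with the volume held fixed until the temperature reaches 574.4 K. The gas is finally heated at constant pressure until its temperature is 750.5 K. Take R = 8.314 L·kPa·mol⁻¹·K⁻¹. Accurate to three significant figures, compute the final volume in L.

V₄ ≈ 1.12 L

Isothermal, so P V is constant: T₂ = T₁; V₂ = V₁·(P₁/P₂) = 0.8555 L.
Isochoric, so P/T is constant: V₃ = V₂; P₃ = P₂·(T₃/T₂) = 7483 kPa.
P constant ⇒ V ∝ T: P₄ = P₃; V₄ = V₃·(T₄/T₃) = 1.118 L.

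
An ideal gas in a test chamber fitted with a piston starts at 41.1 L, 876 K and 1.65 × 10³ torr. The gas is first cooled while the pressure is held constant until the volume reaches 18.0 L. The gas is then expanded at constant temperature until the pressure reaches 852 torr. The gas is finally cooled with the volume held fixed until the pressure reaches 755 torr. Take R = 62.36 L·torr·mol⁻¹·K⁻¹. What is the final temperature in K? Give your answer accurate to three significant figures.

P constant ⇒ V ∝ T: P₂ = P₁; T₂ = T₁·(V₂/V₁) = 383.6 K.
T constant ⇒ Boyle's law P V = const: T₃ = T₂; V₃ = V₂·(P₂/P₃) = 34.86 L.
V constant ⇒ P ∝ T: V₄ = V₃; T₄ = T₃·(P₄/P₃) = 340.0 K.

T₄ ≈ 340 K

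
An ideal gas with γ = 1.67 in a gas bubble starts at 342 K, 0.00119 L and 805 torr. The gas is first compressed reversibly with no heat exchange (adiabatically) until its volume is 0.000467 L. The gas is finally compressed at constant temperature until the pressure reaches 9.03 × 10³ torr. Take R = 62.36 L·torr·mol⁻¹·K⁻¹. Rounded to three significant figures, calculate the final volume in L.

Adiabatic (γ = 1.67), T V^(γ−1) and P V^γ constant: T₂ = T₁·(V₁/V₂)^(γ−1) = 640.0 K; P₂ = P₁·(V₁/V₂)^γ = 3839 torr.
T constant ⇒ Boyle's law P V = const: T₃ = T₂; V₃ = V₂·(P₂/P₃) = 0.0001985 L.

V₃ ≈ 0.000199 L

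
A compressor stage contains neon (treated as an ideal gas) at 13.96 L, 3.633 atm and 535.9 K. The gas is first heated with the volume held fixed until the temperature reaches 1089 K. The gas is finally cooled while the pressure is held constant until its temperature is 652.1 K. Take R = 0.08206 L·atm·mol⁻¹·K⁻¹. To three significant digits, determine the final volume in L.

V constant ⇒ P ∝ T: V₂ = V₁; P₂ = P₁·(T₂/T₁) = 7.383 atm.
Isobaric, so V/T is constant: P₃ = P₂; V₃ = V₂·(T₃/T₂) = 8.359 L.

V₃ ≈ 8.36 L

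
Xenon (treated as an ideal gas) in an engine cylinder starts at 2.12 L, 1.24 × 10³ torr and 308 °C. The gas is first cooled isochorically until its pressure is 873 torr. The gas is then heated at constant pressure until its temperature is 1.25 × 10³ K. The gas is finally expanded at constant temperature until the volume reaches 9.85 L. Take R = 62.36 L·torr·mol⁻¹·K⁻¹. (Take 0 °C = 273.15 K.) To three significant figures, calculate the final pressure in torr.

P₄ ≈ 574 torr

Convert: T₁ = 581.1 K.
V constant ⇒ P ∝ T: V₂ = V₁; T₂ = T₁·(P₂/P₁) = 409.1 K.
Isobaric, so V/T is constant: P₃ = P₂; V₃ = V₂·(T₃/T₂) = 6.477 L.
T constant ⇒ Boyle's law P V = const: T₄ = T₃; P₄ = P₃·(V₃/V₄) = 574.0 torr.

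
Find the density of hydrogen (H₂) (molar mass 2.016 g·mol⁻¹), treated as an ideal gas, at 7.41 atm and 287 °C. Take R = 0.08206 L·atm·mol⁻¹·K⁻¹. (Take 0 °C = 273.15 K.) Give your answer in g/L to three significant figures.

ρ = PM/(RT) = (7.41 × 2.016) / (0.08206 × 560.1)

ρ ≈ 0.325 g/L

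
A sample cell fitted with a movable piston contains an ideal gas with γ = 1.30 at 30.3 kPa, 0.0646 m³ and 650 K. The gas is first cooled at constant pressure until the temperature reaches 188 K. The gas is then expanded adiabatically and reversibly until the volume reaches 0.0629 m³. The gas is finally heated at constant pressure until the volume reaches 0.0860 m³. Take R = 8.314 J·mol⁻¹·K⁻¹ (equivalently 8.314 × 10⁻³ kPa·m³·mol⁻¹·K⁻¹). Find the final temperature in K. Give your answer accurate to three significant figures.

P constant ⇒ V ∝ T: P₂ = P₁; V₂ = V₁·(T₂/T₁) = 0.01868 m³.
Adiabatic (γ = 1.30), T V^(γ−1) and P V^γ constant: T₃ = T₂·(V₂/V₃)^(γ−1) = 130.6 K; P₃ = P₂·(V₂/V₃)^γ = 6.253 kPa.
Isobaric, so V/T is constant: P₄ = P₃; T₄ = T₃·(V₄/V₃) = 178.6 K.

T₄ ≈ 179 K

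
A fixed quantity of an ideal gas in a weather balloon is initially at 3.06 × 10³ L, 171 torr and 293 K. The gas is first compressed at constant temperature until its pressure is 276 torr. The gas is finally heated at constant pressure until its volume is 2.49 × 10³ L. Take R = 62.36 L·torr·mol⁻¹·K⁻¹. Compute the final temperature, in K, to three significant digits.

T₃ ≈ 385 K

Isothermal, so P V is constant: T₂ = T₁; V₂ = V₁·(P₁/P₂) = 1896 L.
P constant ⇒ V ∝ T: P₃ = P₂; T₃ = T₂·(V₃/V₂) = 384.8 K.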